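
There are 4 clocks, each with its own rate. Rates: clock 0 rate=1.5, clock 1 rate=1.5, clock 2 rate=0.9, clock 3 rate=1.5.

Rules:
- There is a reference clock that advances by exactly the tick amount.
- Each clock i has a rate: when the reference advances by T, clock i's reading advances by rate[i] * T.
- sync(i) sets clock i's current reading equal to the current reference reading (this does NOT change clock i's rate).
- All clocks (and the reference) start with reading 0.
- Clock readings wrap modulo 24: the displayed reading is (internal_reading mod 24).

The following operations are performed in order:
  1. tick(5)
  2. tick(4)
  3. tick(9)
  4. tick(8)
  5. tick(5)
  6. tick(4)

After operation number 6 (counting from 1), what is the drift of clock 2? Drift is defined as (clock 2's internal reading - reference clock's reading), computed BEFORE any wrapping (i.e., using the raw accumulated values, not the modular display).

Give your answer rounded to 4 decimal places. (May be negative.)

After op 1 tick(5): ref=5.0000 raw=[7.5000 7.5000 4.5000 7.5000]
After op 2 tick(4): ref=9.0000 raw=[13.5000 13.5000 8.1000 13.5000]
After op 3 tick(9): ref=18.0000 raw=[27.0000 27.0000 16.2000 27.0000]
After op 4 tick(8): ref=26.0000 raw=[39.0000 39.0000 23.4000 39.0000]
After op 5 tick(5): ref=31.0000 raw=[46.5000 46.5000 27.9000 46.5000]
After op 6 tick(4): ref=35.0000 raw=[52.5000 52.5000 31.5000 52.5000]
Drift of clock 2 after op 6: 31.5000 - 35.0000 = -3.5000

Answer: -3.5000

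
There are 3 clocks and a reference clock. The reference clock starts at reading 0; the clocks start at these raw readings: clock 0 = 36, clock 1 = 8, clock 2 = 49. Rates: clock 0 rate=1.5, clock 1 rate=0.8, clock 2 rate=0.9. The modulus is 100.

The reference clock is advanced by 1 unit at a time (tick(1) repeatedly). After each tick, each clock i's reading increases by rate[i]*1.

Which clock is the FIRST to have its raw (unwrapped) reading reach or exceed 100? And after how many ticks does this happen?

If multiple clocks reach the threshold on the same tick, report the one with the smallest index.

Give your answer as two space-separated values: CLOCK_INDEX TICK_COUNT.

Answer: 0 43

Derivation:
clock 0: start=36, rate=1.5, needs 100-36 = 64; ticks = ceil(64/1.5) = ceil(42.6667) = 43; reading at tick 43 = 36 + 1.5*43 = 100.5000
clock 1: start=8, rate=0.8, needs 100-8 = 92; ticks = ceil(92/0.8) = ceil(115.0000) = 115; reading at tick 115 = 8 + 0.8*115 = 100.0000
clock 2: start=49, rate=0.9, needs 100-49 = 51; ticks = ceil(51/0.9) = ceil(56.6667) = 57; reading at tick 57 = 49 + 0.9*57 = 100.3000
Minimum tick count = 43; winners = [0]; smallest index = 0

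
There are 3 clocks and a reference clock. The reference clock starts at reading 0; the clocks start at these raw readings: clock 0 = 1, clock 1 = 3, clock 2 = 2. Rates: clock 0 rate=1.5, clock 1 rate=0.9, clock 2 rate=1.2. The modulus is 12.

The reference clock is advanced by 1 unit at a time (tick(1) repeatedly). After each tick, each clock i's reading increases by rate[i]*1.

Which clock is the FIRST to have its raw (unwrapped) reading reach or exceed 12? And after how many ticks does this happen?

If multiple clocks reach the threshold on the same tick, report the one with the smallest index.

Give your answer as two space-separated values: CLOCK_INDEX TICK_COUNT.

clock 0: start=1, rate=1.5, needs 12-1 = 11; ticks = ceil(11/1.5) = ceil(7.3333) = 8; reading at tick 8 = 1 + 1.5*8 = 13.0000
clock 1: start=3, rate=0.9, needs 12-3 = 9; ticks = ceil(9/0.9) = ceil(10.0000) = 10; reading at tick 10 = 3 + 0.9*10 = 12.0000
clock 2: start=2, rate=1.2, needs 12-2 = 10; ticks = ceil(10/1.2) = ceil(8.3333) = 9; reading at tick 9 = 2 + 1.2*9 = 12.8000
Minimum tick count = 8; winners = [0]; smallest index = 0

Answer: 0 8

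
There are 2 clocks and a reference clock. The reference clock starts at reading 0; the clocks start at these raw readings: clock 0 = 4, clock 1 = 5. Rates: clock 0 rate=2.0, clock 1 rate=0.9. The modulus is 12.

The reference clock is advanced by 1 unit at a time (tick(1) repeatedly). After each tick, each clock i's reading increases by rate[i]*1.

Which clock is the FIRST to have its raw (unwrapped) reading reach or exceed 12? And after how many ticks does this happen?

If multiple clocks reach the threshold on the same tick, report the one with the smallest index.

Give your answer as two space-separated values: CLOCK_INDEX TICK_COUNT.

Answer: 0 4

Derivation:
clock 0: start=4, rate=2.0, needs 12-4 = 8; ticks = ceil(8/2.0) = ceil(4.0000) = 4; reading at tick 4 = 4 + 2.0*4 = 12.0000
clock 1: start=5, rate=0.9, needs 12-5 = 7; ticks = ceil(7/0.9) = ceil(7.7778) = 8; reading at tick 8 = 5 + 0.9*8 = 12.2000
Minimum tick count = 4; winners = [0]; smallest index = 0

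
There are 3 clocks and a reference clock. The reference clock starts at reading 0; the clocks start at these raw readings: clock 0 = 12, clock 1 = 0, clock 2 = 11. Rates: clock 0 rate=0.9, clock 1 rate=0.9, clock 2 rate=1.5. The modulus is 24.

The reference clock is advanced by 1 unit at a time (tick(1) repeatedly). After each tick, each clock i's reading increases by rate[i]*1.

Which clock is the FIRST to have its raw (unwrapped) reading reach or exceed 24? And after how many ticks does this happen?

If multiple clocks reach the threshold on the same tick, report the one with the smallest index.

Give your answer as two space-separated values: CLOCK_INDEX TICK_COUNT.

clock 0: start=12, rate=0.9, needs 24-12 = 12; ticks = ceil(12/0.9) = ceil(13.3333) = 14; reading at tick 14 = 12 + 0.9*14 = 24.6000
clock 1: start=0, rate=0.9, needs 24-0 = 24; ticks = ceil(24/0.9) = ceil(26.6667) = 27; reading at tick 27 = 0 + 0.9*27 = 24.3000
clock 2: start=11, rate=1.5, needs 24-11 = 13; ticks = ceil(13/1.5) = ceil(8.6667) = 9; reading at tick 9 = 11 + 1.5*9 = 24.5000
Minimum tick count = 9; winners = [2]; smallest index = 2

Answer: 2 9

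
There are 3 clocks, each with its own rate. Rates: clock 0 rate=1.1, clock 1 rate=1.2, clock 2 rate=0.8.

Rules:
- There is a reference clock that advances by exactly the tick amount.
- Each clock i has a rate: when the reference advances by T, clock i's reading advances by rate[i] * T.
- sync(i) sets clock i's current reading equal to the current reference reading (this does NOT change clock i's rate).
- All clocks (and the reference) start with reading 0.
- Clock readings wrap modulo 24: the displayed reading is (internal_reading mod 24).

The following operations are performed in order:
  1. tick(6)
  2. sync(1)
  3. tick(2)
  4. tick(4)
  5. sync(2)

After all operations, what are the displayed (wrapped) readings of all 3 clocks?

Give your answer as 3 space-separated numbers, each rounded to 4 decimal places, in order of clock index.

Answer: 13.2000 13.2000 12.0000

Derivation:
After op 1 tick(6): ref=6.0000 raw=[6.6000 7.2000 4.8000]
After op 2 sync(1): ref=6.0000 raw=[6.6000 6.0000 4.8000]
After op 3 tick(2): ref=8.0000 raw=[8.8000 8.4000 6.4000]
After op 4 tick(4): ref=12.0000 raw=[13.2000 13.2000 9.6000]
After op 5 sync(2): ref=12.0000 raw=[13.2000 13.2000 12.0000]
Wrap final raw readings (mod 24): 13.2000 mod 24 = 13.2000; 13.2000 mod 24 = 13.2000; 12.0000 mod 24 = 12.0000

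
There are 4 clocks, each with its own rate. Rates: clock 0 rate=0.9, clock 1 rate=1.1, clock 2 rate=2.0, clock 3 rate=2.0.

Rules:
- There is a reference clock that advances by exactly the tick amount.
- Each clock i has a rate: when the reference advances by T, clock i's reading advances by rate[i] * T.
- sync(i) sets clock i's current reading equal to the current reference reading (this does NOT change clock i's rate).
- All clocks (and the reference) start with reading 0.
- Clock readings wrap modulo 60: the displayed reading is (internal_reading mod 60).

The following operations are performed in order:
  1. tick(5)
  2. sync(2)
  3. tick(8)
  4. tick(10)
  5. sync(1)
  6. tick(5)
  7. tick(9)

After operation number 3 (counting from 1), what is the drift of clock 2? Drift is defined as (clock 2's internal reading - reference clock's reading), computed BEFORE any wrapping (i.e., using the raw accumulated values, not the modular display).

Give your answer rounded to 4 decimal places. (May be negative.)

After op 1 tick(5): ref=5.0000 raw=[4.5000 5.5000 10.0000 10.0000]
After op 2 sync(2): ref=5.0000 raw=[4.5000 5.5000 5.0000 10.0000]
After op 3 tick(8): ref=13.0000 raw=[11.7000 14.3000 21.0000 26.0000]
Drift of clock 2 after op 3: 21.0000 - 13.0000 = 8.0000

Answer: 8.0000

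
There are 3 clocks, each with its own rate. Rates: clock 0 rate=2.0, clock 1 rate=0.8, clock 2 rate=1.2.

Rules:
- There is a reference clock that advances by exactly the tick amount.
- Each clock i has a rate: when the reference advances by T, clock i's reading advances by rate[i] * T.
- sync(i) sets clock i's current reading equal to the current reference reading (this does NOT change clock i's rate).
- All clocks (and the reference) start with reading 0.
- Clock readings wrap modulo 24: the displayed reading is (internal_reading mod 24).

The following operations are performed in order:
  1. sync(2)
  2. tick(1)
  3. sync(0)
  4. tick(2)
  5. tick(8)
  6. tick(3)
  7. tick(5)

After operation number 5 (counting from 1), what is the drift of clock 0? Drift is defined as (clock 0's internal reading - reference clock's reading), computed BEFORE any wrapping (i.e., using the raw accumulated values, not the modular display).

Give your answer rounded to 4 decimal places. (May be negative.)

After op 1 sync(2): ref=0.0000 raw=[0.0000 0.0000 0.0000]
After op 2 tick(1): ref=1.0000 raw=[2.0000 0.8000 1.2000]
After op 3 sync(0): ref=1.0000 raw=[1.0000 0.8000 1.2000]
After op 4 tick(2): ref=3.0000 raw=[5.0000 2.4000 3.6000]
After op 5 tick(8): ref=11.0000 raw=[21.0000 8.8000 13.2000]
Drift of clock 0 after op 5: 21.0000 - 11.0000 = 10.0000

Answer: 10.0000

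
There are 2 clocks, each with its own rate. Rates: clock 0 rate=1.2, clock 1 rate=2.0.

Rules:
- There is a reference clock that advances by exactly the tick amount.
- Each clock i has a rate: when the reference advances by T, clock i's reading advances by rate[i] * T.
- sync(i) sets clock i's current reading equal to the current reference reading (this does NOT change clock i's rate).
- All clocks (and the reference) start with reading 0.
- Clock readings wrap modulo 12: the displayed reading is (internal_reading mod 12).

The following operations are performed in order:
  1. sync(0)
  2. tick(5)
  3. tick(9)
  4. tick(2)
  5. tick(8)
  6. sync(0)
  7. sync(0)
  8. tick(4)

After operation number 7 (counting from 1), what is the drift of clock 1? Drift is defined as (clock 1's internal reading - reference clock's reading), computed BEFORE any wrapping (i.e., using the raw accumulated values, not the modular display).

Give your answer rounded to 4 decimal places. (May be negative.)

After op 1 sync(0): ref=0.0000 raw=[0.0000 0.0000]
After op 2 tick(5): ref=5.0000 raw=[6.0000 10.0000]
After op 3 tick(9): ref=14.0000 raw=[16.8000 28.0000]
After op 4 tick(2): ref=16.0000 raw=[19.2000 32.0000]
After op 5 tick(8): ref=24.0000 raw=[28.8000 48.0000]
After op 6 sync(0): ref=24.0000 raw=[24.0000 48.0000]
After op 7 sync(0): ref=24.0000 raw=[24.0000 48.0000]
Drift of clock 1 after op 7: 48.0000 - 24.0000 = 24.0000

Answer: 24.0000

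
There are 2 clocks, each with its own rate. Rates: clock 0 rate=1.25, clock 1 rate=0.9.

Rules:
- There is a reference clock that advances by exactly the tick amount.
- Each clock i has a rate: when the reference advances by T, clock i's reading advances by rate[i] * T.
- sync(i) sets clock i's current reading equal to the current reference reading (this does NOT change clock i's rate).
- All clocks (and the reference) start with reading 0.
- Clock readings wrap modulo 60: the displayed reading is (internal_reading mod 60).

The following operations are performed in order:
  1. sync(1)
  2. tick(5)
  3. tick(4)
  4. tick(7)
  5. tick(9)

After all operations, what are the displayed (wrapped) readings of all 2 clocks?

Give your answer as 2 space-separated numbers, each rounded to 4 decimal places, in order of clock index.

After op 1 sync(1): ref=0.0000 raw=[0.0000 0.0000]
After op 2 tick(5): ref=5.0000 raw=[6.2500 4.5000]
After op 3 tick(4): ref=9.0000 raw=[11.2500 8.1000]
After op 4 tick(7): ref=16.0000 raw=[20.0000 14.4000]
After op 5 tick(9): ref=25.0000 raw=[31.2500 22.5000]
Wrap final raw readings (mod 60): 31.2500 mod 60 = 31.2500; 22.5000 mod 60 = 22.5000

Answer: 31.2500 22.5000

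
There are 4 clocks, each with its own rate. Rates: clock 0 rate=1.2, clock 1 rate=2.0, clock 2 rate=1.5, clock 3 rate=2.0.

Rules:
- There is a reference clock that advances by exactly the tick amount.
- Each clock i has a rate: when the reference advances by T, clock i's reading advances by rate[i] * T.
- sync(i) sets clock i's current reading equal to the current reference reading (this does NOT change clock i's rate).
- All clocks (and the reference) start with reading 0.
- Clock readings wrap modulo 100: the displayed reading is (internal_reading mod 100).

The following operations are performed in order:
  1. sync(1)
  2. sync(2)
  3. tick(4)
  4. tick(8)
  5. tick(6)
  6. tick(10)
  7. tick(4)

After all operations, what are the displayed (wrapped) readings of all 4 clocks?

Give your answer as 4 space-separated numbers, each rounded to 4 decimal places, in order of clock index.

Answer: 38.4000 64.0000 48.0000 64.0000

Derivation:
After op 1 sync(1): ref=0.0000 raw=[0.0000 0.0000 0.0000 0.0000]
After op 2 sync(2): ref=0.0000 raw=[0.0000 0.0000 0.0000 0.0000]
After op 3 tick(4): ref=4.0000 raw=[4.8000 8.0000 6.0000 8.0000]
After op 4 tick(8): ref=12.0000 raw=[14.4000 24.0000 18.0000 24.0000]
After op 5 tick(6): ref=18.0000 raw=[21.6000 36.0000 27.0000 36.0000]
After op 6 tick(10): ref=28.0000 raw=[33.6000 56.0000 42.0000 56.0000]
After op 7 tick(4): ref=32.0000 raw=[38.4000 64.0000 48.0000 64.0000]
Wrap final raw readings (mod 100): 38.4000 mod 100 = 38.4000; 64.0000 mod 100 = 64.0000; 48.0000 mod 100 = 48.0000; 64.0000 mod 100 = 64.0000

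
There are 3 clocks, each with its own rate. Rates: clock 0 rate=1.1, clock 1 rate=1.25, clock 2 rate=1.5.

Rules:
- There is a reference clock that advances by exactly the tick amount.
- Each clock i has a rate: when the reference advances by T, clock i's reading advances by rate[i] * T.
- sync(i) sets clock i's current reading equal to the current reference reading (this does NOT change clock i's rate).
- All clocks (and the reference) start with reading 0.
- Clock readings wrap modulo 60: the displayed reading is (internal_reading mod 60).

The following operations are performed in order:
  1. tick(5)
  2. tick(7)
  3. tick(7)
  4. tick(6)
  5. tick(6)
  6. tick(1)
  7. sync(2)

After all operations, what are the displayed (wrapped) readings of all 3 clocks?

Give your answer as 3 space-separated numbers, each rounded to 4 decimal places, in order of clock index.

Answer: 35.2000 40.0000 32.0000

Derivation:
After op 1 tick(5): ref=5.0000 raw=[5.5000 6.2500 7.5000]
After op 2 tick(7): ref=12.0000 raw=[13.2000 15.0000 18.0000]
After op 3 tick(7): ref=19.0000 raw=[20.9000 23.7500 28.5000]
After op 4 tick(6): ref=25.0000 raw=[27.5000 31.2500 37.5000]
After op 5 tick(6): ref=31.0000 raw=[34.1000 38.7500 46.5000]
After op 6 tick(1): ref=32.0000 raw=[35.2000 40.0000 48.0000]
After op 7 sync(2): ref=32.0000 raw=[35.2000 40.0000 32.0000]
Wrap final raw readings (mod 60): 35.2000 mod 60 = 35.2000; 40.0000 mod 60 = 40.0000; 32.0000 mod 60 = 32.0000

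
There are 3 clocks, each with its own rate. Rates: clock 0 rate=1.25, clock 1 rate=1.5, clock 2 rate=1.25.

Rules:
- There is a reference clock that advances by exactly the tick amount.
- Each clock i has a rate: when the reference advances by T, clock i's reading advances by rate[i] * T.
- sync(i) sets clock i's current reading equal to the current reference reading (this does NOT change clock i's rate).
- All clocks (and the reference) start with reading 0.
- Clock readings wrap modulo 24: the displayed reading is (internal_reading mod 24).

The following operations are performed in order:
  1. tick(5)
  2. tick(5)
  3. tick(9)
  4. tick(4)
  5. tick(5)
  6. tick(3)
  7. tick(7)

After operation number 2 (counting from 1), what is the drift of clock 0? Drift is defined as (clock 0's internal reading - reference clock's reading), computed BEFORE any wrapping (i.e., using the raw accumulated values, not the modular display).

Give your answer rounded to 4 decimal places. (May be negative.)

After op 1 tick(5): ref=5.0000 raw=[6.2500 7.5000 6.2500]
After op 2 tick(5): ref=10.0000 raw=[12.5000 15.0000 12.5000]
Drift of clock 0 after op 2: 12.5000 - 10.0000 = 2.5000

Answer: 2.5000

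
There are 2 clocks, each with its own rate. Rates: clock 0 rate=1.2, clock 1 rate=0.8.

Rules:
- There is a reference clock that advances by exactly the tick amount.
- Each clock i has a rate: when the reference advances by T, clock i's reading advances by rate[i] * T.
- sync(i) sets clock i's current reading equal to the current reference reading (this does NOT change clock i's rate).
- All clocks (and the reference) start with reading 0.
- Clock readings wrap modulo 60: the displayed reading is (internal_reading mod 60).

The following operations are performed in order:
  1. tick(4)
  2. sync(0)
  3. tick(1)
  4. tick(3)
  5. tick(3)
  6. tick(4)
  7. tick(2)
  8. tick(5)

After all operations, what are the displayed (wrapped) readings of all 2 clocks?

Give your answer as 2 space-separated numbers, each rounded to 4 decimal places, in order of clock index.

After op 1 tick(4): ref=4.0000 raw=[4.8000 3.2000]
After op 2 sync(0): ref=4.0000 raw=[4.0000 3.2000]
After op 3 tick(1): ref=5.0000 raw=[5.2000 4.0000]
After op 4 tick(3): ref=8.0000 raw=[8.8000 6.4000]
After op 5 tick(3): ref=11.0000 raw=[12.4000 8.8000]
After op 6 tick(4): ref=15.0000 raw=[17.2000 12.0000]
After op 7 tick(2): ref=17.0000 raw=[19.6000 13.6000]
After op 8 tick(5): ref=22.0000 raw=[25.6000 17.6000]
Wrap final raw readings (mod 60): 25.6000 mod 60 = 25.6000; 17.6000 mod 60 = 17.6000

Answer: 25.6000 17.6000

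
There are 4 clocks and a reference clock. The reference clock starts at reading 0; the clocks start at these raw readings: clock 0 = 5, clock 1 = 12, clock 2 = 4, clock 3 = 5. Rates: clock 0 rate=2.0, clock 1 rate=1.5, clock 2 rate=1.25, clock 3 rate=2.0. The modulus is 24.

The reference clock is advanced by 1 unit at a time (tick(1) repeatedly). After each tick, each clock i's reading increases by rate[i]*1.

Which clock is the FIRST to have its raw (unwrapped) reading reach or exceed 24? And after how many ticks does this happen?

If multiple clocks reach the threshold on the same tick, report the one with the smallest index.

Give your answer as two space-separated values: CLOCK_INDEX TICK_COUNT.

Answer: 1 8

Derivation:
clock 0: start=5, rate=2.0, needs 24-5 = 19; ticks = ceil(19/2.0) = ceil(9.5000) = 10; reading at tick 10 = 5 + 2.0*10 = 25.0000
clock 1: start=12, rate=1.5, needs 24-12 = 12; ticks = ceil(12/1.5) = ceil(8.0000) = 8; reading at tick 8 = 12 + 1.5*8 = 24.0000
clock 2: start=4, rate=1.25, needs 24-4 = 20; ticks = ceil(20/1.25) = ceil(16.0000) = 16; reading at tick 16 = 4 + 1.25*16 = 24.0000
clock 3: start=5, rate=2.0, needs 24-5 = 19; ticks = ceil(19/2.0) = ceil(9.5000) = 10; reading at tick 10 = 5 + 2.0*10 = 25.0000
Minimum tick count = 8; winners = [1]; smallest index = 1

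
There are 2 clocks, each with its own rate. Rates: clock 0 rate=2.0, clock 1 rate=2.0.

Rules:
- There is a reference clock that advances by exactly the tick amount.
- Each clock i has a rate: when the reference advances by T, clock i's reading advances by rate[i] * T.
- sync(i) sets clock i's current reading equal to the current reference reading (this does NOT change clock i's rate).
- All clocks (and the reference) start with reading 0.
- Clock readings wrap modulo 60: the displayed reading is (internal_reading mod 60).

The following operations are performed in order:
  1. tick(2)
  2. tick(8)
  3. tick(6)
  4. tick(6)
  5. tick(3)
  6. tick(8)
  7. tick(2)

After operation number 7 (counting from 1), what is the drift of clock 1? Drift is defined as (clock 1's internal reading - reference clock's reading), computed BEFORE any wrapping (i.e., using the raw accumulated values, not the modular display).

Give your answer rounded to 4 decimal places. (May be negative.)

After op 1 tick(2): ref=2.0000 raw=[4.0000 4.0000]
After op 2 tick(8): ref=10.0000 raw=[20.0000 20.0000]
After op 3 tick(6): ref=16.0000 raw=[32.0000 32.0000]
After op 4 tick(6): ref=22.0000 raw=[44.0000 44.0000]
After op 5 tick(3): ref=25.0000 raw=[50.0000 50.0000]
After op 6 tick(8): ref=33.0000 raw=[66.0000 66.0000]
After op 7 tick(2): ref=35.0000 raw=[70.0000 70.0000]
Drift of clock 1 after op 7: 70.0000 - 35.0000 = 35.0000

Answer: 35.0000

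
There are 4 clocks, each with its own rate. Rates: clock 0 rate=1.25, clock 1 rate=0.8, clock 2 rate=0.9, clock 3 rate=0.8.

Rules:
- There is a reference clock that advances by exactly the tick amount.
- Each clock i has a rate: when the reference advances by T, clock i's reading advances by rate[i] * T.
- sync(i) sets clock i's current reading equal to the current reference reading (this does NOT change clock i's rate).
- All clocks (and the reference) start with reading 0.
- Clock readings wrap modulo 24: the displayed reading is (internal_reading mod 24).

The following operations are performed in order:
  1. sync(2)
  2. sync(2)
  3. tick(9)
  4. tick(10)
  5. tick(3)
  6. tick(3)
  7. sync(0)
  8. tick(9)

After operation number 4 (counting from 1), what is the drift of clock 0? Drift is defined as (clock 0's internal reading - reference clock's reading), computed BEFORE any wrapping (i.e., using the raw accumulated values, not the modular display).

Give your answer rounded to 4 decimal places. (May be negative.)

After op 1 sync(2): ref=0.0000 raw=[0.0000 0.0000 0.0000 0.0000]
After op 2 sync(2): ref=0.0000 raw=[0.0000 0.0000 0.0000 0.0000]
After op 3 tick(9): ref=9.0000 raw=[11.2500 7.2000 8.1000 7.2000]
After op 4 tick(10): ref=19.0000 raw=[23.7500 15.2000 17.1000 15.2000]
Drift of clock 0 after op 4: 23.7500 - 19.0000 = 4.7500

Answer: 4.7500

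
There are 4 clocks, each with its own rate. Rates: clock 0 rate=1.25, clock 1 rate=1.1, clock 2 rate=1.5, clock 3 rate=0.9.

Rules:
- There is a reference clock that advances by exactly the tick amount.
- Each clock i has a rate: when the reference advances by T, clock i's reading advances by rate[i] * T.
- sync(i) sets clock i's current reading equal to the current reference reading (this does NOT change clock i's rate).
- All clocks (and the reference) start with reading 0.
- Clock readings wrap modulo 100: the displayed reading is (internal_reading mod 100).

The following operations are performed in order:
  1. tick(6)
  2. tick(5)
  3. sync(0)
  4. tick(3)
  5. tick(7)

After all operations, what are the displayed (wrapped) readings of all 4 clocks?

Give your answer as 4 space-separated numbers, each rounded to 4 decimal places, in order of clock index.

After op 1 tick(6): ref=6.0000 raw=[7.5000 6.6000 9.0000 5.4000]
After op 2 tick(5): ref=11.0000 raw=[13.7500 12.1000 16.5000 9.9000]
After op 3 sync(0): ref=11.0000 raw=[11.0000 12.1000 16.5000 9.9000]
After op 4 tick(3): ref=14.0000 raw=[14.7500 15.4000 21.0000 12.6000]
After op 5 tick(7): ref=21.0000 raw=[23.5000 23.1000 31.5000 18.9000]
Wrap final raw readings (mod 100): 23.5000 mod 100 = 23.5000; 23.1000 mod 100 = 23.1000; 31.5000 mod 100 = 31.5000; 18.9000 mod 100 = 18.9000

Answer: 23.5000 23.1000 31.5000 18.9000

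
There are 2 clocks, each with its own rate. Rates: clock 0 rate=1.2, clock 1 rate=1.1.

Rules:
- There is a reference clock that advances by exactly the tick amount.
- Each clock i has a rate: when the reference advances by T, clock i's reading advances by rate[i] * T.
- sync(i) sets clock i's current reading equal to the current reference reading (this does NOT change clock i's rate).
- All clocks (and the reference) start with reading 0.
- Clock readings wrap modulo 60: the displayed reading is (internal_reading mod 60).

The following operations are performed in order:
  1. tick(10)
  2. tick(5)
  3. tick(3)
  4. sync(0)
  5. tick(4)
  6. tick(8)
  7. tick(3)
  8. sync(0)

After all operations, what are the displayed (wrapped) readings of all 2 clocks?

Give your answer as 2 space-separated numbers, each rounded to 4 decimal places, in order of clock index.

Answer: 33.0000 36.3000

Derivation:
After op 1 tick(10): ref=10.0000 raw=[12.0000 11.0000]
After op 2 tick(5): ref=15.0000 raw=[18.0000 16.5000]
After op 3 tick(3): ref=18.0000 raw=[21.6000 19.8000]
After op 4 sync(0): ref=18.0000 raw=[18.0000 19.8000]
After op 5 tick(4): ref=22.0000 raw=[22.8000 24.2000]
After op 6 tick(8): ref=30.0000 raw=[32.4000 33.0000]
After op 7 tick(3): ref=33.0000 raw=[36.0000 36.3000]
After op 8 sync(0): ref=33.0000 raw=[33.0000 36.3000]
Wrap final raw readings (mod 60): 33.0000 mod 60 = 33.0000; 36.3000 mod 60 = 36.3000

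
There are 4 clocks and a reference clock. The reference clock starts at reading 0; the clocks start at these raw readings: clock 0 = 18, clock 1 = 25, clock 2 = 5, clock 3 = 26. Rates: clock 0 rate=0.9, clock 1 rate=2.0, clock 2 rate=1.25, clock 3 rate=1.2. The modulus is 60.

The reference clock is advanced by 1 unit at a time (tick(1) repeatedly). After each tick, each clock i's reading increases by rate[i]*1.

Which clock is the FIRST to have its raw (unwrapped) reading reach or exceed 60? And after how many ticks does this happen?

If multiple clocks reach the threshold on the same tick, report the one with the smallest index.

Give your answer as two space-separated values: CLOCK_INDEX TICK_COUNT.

Answer: 1 18

Derivation:
clock 0: start=18, rate=0.9, needs 60-18 = 42; ticks = ceil(42/0.9) = ceil(46.6667) = 47; reading at tick 47 = 18 + 0.9*47 = 60.3000
clock 1: start=25, rate=2.0, needs 60-25 = 35; ticks = ceil(35/2.0) = ceil(17.5000) = 18; reading at tick 18 = 25 + 2.0*18 = 61.0000
clock 2: start=5, rate=1.25, needs 60-5 = 55; ticks = ceil(55/1.25) = ceil(44.0000) = 44; reading at tick 44 = 5 + 1.25*44 = 60.0000
clock 3: start=26, rate=1.2, needs 60-26 = 34; ticks = ceil(34/1.2) = ceil(28.3333) = 29; reading at tick 29 = 26 + 1.2*29 = 60.8000
Minimum tick count = 18; winners = [1]; smallest index = 1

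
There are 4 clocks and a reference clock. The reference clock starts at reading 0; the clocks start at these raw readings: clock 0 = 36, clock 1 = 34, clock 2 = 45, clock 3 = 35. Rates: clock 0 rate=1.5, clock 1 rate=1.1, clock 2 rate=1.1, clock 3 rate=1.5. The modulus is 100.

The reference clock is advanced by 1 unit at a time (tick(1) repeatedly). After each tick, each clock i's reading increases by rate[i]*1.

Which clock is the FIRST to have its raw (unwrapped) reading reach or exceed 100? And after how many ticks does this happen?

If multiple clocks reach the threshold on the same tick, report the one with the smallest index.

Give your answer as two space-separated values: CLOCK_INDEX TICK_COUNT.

clock 0: start=36, rate=1.5, needs 100-36 = 64; ticks = ceil(64/1.5) = ceil(42.6667) = 43; reading at tick 43 = 36 + 1.5*43 = 100.5000
clock 1: start=34, rate=1.1, needs 100-34 = 66; ticks = ceil(66/1.1) = ceil(60.0000) = 60; reading at tick 60 = 34 + 1.1*60 = 100.0000
clock 2: start=45, rate=1.1, needs 100-45 = 55; ticks = ceil(55/1.1) = ceil(50.0000) = 50; reading at tick 50 = 45 + 1.1*50 = 100.0000
clock 3: start=35, rate=1.5, needs 100-35 = 65; ticks = ceil(65/1.5) = ceil(43.3333) = 44; reading at tick 44 = 35 + 1.5*44 = 101.0000
Minimum tick count = 43; winners = [0]; smallest index = 0

Answer: 0 43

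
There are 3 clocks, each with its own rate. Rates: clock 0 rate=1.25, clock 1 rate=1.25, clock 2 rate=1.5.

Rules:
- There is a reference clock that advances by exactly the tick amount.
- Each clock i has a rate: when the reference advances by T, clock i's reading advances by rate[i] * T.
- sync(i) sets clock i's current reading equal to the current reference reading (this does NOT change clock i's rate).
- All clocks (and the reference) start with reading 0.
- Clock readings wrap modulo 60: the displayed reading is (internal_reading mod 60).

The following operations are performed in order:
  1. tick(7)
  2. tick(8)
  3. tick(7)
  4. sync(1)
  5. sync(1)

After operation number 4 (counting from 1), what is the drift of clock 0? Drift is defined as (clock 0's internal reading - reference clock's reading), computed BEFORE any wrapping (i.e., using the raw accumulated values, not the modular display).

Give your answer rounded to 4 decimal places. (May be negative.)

After op 1 tick(7): ref=7.0000 raw=[8.7500 8.7500 10.5000]
After op 2 tick(8): ref=15.0000 raw=[18.7500 18.7500 22.5000]
After op 3 tick(7): ref=22.0000 raw=[27.5000 27.5000 33.0000]
After op 4 sync(1): ref=22.0000 raw=[27.5000 22.0000 33.0000]
Drift of clock 0 after op 4: 27.5000 - 22.0000 = 5.5000

Answer: 5.5000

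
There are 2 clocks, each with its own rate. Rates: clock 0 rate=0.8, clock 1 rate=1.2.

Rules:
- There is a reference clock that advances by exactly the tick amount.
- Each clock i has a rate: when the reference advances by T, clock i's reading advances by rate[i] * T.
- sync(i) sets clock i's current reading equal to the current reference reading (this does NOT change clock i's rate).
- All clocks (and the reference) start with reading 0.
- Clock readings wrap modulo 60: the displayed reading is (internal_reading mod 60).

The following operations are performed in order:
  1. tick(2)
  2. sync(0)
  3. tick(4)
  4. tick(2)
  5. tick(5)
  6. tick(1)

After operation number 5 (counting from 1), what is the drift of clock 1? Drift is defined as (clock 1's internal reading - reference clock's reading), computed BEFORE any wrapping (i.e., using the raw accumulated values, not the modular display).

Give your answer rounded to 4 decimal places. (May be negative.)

After op 1 tick(2): ref=2.0000 raw=[1.6000 2.4000]
After op 2 sync(0): ref=2.0000 raw=[2.0000 2.4000]
After op 3 tick(4): ref=6.0000 raw=[5.2000 7.2000]
After op 4 tick(2): ref=8.0000 raw=[6.8000 9.6000]
After op 5 tick(5): ref=13.0000 raw=[10.8000 15.6000]
Drift of clock 1 after op 5: 15.6000 - 13.0000 = 2.6000

Answer: 2.6000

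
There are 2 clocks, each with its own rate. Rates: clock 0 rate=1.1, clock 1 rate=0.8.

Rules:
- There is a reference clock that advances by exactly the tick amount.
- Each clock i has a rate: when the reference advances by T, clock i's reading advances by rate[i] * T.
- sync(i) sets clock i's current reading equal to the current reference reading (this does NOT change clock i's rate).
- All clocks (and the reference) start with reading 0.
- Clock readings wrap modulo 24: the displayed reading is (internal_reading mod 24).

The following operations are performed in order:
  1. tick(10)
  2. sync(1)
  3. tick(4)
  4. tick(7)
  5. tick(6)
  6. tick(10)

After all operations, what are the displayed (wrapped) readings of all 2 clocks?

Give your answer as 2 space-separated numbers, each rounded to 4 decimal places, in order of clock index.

Answer: 16.7000 7.6000

Derivation:
After op 1 tick(10): ref=10.0000 raw=[11.0000 8.0000]
After op 2 sync(1): ref=10.0000 raw=[11.0000 10.0000]
After op 3 tick(4): ref=14.0000 raw=[15.4000 13.2000]
After op 4 tick(7): ref=21.0000 raw=[23.1000 18.8000]
After op 5 tick(6): ref=27.0000 raw=[29.7000 23.6000]
After op 6 tick(10): ref=37.0000 raw=[40.7000 31.6000]
Wrap final raw readings (mod 24): 40.7000 mod 24 = 16.7000; 31.6000 mod 24 = 7.6000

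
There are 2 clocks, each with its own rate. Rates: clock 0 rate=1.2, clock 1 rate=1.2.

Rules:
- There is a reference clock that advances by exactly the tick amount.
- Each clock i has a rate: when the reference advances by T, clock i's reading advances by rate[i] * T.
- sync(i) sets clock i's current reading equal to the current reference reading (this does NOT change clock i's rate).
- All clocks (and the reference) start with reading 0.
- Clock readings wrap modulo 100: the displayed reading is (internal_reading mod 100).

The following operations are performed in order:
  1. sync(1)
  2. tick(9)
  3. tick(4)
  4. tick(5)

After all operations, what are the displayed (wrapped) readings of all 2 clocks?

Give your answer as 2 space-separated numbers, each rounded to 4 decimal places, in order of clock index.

Answer: 21.6000 21.6000

Derivation:
After op 1 sync(1): ref=0.0000 raw=[0.0000 0.0000]
After op 2 tick(9): ref=9.0000 raw=[10.8000 10.8000]
After op 3 tick(4): ref=13.0000 raw=[15.6000 15.6000]
After op 4 tick(5): ref=18.0000 raw=[21.6000 21.6000]
Wrap final raw readings (mod 100): 21.6000 mod 100 = 21.6000; 21.6000 mod 100 = 21.6000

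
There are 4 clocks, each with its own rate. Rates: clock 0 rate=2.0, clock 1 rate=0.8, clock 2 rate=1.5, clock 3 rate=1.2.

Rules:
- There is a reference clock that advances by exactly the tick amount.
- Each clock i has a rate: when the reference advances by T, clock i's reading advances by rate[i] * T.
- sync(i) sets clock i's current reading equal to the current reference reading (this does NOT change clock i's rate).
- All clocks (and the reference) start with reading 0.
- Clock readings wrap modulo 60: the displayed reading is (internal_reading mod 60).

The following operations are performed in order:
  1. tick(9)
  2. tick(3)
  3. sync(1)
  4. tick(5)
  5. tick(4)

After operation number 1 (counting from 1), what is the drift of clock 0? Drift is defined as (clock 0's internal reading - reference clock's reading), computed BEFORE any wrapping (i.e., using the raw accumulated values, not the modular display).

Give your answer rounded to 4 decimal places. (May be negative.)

After op 1 tick(9): ref=9.0000 raw=[18.0000 7.2000 13.5000 10.8000]
Drift of clock 0 after op 1: 18.0000 - 9.0000 = 9.0000

Answer: 9.0000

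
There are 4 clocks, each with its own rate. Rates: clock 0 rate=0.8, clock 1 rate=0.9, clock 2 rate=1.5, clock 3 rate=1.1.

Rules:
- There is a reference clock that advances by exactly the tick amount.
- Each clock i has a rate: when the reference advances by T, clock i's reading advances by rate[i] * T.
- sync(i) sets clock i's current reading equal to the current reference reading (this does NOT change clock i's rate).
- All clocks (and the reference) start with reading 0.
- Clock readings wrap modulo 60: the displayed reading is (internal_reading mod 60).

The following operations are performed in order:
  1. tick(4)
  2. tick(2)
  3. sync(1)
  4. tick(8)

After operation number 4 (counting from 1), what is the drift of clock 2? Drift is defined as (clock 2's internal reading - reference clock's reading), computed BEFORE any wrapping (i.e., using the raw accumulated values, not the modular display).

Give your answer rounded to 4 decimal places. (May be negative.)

After op 1 tick(4): ref=4.0000 raw=[3.2000 3.6000 6.0000 4.4000]
After op 2 tick(2): ref=6.0000 raw=[4.8000 5.4000 9.0000 6.6000]
After op 3 sync(1): ref=6.0000 raw=[4.8000 6.0000 9.0000 6.6000]
After op 4 tick(8): ref=14.0000 raw=[11.2000 13.2000 21.0000 15.4000]
Drift of clock 2 after op 4: 21.0000 - 14.0000 = 7.0000

Answer: 7.0000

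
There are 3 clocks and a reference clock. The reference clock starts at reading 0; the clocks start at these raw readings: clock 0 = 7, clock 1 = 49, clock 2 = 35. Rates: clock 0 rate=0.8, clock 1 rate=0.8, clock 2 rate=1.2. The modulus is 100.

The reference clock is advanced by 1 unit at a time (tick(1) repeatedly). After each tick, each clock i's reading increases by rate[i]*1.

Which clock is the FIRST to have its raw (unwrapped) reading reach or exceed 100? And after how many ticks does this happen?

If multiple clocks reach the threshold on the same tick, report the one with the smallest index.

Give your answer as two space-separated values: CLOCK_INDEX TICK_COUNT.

Answer: 2 55

Derivation:
clock 0: start=7, rate=0.8, needs 100-7 = 93; ticks = ceil(93/0.8) = ceil(116.2500) = 117; reading at tick 117 = 7 + 0.8*117 = 100.6000
clock 1: start=49, rate=0.8, needs 100-49 = 51; ticks = ceil(51/0.8) = ceil(63.7500) = 64; reading at tick 64 = 49 + 0.8*64 = 100.2000
clock 2: start=35, rate=1.2, needs 100-35 = 65; ticks = ceil(65/1.2) = ceil(54.1667) = 55; reading at tick 55 = 35 + 1.2*55 = 101.0000
Minimum tick count = 55; winners = [2]; smallest index = 2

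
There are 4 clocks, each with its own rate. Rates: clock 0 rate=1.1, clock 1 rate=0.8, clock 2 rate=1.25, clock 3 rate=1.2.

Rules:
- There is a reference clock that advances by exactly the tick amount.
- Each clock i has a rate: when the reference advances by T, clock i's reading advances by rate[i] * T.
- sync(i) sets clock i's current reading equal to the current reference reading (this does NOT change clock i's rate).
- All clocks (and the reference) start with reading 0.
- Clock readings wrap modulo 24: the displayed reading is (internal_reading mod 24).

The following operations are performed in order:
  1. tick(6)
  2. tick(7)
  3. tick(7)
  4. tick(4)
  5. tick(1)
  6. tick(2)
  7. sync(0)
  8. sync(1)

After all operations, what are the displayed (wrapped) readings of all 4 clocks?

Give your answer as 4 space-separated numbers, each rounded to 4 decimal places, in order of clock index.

After op 1 tick(6): ref=6.0000 raw=[6.6000 4.8000 7.5000 7.2000]
After op 2 tick(7): ref=13.0000 raw=[14.3000 10.4000 16.2500 15.6000]
After op 3 tick(7): ref=20.0000 raw=[22.0000 16.0000 25.0000 24.0000]
After op 4 tick(4): ref=24.0000 raw=[26.4000 19.2000 30.0000 28.8000]
After op 5 tick(1): ref=25.0000 raw=[27.5000 20.0000 31.2500 30.0000]
After op 6 tick(2): ref=27.0000 raw=[29.7000 21.6000 33.7500 32.4000]
After op 7 sync(0): ref=27.0000 raw=[27.0000 21.6000 33.7500 32.4000]
After op 8 sync(1): ref=27.0000 raw=[27.0000 27.0000 33.7500 32.4000]
Wrap final raw readings (mod 24): 27.0000 mod 24 = 3.0000; 27.0000 mod 24 = 3.0000; 33.7500 mod 24 = 9.7500; 32.4000 mod 24 = 8.4000

Answer: 3.0000 3.0000 9.7500 8.4000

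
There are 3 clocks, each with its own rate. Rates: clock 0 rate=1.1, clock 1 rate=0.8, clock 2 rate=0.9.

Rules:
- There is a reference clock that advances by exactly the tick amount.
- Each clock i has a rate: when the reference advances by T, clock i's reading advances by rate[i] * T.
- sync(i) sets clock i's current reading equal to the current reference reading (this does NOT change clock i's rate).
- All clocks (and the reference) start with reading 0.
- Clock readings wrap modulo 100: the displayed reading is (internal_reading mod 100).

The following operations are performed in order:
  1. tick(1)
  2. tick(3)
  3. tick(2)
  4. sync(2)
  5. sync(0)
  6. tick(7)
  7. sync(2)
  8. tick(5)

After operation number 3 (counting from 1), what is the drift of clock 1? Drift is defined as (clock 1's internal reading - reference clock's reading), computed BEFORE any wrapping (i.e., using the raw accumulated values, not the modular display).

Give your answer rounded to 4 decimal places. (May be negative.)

After op 1 tick(1): ref=1.0000 raw=[1.1000 0.8000 0.9000]
After op 2 tick(3): ref=4.0000 raw=[4.4000 3.2000 3.6000]
After op 3 tick(2): ref=6.0000 raw=[6.6000 4.8000 5.4000]
Drift of clock 1 after op 3: 4.8000 - 6.0000 = -1.2000

Answer: -1.2000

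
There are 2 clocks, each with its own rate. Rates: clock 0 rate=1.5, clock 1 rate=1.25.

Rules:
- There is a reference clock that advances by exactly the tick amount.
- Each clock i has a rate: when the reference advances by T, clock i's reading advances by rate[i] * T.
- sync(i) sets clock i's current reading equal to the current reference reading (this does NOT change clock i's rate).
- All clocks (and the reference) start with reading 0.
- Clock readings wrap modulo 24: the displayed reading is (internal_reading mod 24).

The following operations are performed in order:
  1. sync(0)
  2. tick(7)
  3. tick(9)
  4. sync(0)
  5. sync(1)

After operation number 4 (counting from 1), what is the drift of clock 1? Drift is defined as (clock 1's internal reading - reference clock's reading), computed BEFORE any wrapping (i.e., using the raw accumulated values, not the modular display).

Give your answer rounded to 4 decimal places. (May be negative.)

After op 1 sync(0): ref=0.0000 raw=[0.0000 0.0000]
After op 2 tick(7): ref=7.0000 raw=[10.5000 8.7500]
After op 3 tick(9): ref=16.0000 raw=[24.0000 20.0000]
After op 4 sync(0): ref=16.0000 raw=[16.0000 20.0000]
Drift of clock 1 after op 4: 20.0000 - 16.0000 = 4.0000

Answer: 4.0000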